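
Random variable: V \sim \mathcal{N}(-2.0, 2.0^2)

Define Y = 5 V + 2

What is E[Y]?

For Y = 5V + 2:
E[Y] = 5 * E[V] + 2
E[V] = -2.0 = -2
E[Y] = 5 * (-2) + 2 = -8

-8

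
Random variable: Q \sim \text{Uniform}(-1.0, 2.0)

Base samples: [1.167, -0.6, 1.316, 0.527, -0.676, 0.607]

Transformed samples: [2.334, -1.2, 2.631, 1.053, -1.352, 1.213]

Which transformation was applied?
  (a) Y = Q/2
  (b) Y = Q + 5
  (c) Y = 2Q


Checking option (c) Y = 2Q:
  Q = 1.167 -> Y = 2.334 ✓
  Q = -0.6 -> Y = -1.2 ✓
  Q = 1.316 -> Y = 2.631 ✓
All samples match this transformation.

(c) 2Q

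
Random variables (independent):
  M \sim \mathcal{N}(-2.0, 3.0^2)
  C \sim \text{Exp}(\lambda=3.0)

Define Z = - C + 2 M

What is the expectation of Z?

E[Z] = 2*E[M] - 1*E[C]
E[M] = -2
E[C] = 0.33333333
E[Z] = 2*(-2) - 1*0.33333333 = -4.3333333

-4.3333333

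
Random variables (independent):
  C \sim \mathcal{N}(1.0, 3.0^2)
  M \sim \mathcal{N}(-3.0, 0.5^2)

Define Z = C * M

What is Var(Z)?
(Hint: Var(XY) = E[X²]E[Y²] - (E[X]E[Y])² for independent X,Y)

Var(XY) = E[X²]E[Y²] - (E[X]E[Y])²
E[C] = 1, Var(C) = 9
E[M] = -3, Var(M) = 0.25
E[C²] = 9 + 1² = 10
E[M²] = 0.25 + (-3)² = 9.25
Var(Z) = 10*9.25 - (1*(-3))²
= 92.5 - 9 = 83.5

83.5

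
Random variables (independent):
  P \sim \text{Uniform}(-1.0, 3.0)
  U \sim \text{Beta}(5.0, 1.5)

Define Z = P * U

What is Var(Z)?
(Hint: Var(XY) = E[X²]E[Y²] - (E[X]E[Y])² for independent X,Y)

Var(XY) = E[X²]E[Y²] - (E[X]E[Y])²
E[P] = 1, Var(P) = 1.3333333
E[U] = 0.76923077, Var(U) = 0.023668639
E[P²] = 1.3333333 + 1² = 2.3333333
E[U²] = 0.023668639 + 0.76923077² = 0.61538462
Var(Z) = 2.3333333*0.61538462 - (1*0.76923077)²
= 1.4358974 - 0.59171598 = 0.84418146

0.84418146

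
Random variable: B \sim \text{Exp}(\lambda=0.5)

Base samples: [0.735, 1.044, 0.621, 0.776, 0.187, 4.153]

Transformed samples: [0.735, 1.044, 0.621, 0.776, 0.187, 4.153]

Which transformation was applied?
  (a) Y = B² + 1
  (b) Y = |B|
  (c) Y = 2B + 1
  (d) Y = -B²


Checking option (b) Y = |B|:
  B = 0.735 -> Y = 0.735 ✓
  B = 1.044 -> Y = 1.044 ✓
  B = 0.621 -> Y = 0.621 ✓
All samples match this transformation.

(b) |B|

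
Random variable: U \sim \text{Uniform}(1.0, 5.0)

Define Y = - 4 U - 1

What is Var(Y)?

For Y = aU + b: Var(Y) = a² * Var(U)
Var(U) = (5 - 1)^2/12 = 1.3333333
Var(Y) = (-4)² * 1.3333333 = 16 * 1.3333333 = 21.333333

21.333333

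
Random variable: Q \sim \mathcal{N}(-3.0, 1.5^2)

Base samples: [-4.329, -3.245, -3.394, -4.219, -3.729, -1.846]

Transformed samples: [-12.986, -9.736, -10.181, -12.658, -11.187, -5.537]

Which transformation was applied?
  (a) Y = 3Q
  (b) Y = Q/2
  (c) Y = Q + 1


Checking option (a) Y = 3Q:
  Q = -4.329 -> Y = -12.986 ✓
  Q = -3.245 -> Y = -9.736 ✓
  Q = -3.394 -> Y = -10.181 ✓
All samples match this transformation.

(a) 3Q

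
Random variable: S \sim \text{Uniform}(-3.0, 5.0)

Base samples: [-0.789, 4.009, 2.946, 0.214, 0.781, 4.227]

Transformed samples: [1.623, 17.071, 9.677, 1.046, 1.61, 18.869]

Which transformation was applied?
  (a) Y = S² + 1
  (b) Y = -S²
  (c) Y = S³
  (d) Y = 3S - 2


Checking option (a) Y = S² + 1:
  S = -0.789 -> Y = 1.623 ✓
  S = 4.009 -> Y = 17.071 ✓
  S = 2.946 -> Y = 9.677 ✓
All samples match this transformation.

(a) S² + 1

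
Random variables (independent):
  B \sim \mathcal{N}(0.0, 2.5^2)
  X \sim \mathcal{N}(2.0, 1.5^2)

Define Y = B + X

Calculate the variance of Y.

For independent RVs: Var(aX + bY) = a²Var(X) + b²Var(Y)
Var(B) = 6.25
Var(X) = 2.25
Var(Y) = 1²*6.25 + 1²*2.25
= 1*6.25 + 1*2.25 = 8.5

8.5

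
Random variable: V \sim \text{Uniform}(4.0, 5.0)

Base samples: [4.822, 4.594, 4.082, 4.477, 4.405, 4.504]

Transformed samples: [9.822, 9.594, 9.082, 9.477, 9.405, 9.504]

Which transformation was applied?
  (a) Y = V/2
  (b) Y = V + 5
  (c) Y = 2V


Checking option (b) Y = V + 5:
  V = 4.822 -> Y = 9.822 ✓
  V = 4.594 -> Y = 9.594 ✓
  V = 4.082 -> Y = 9.082 ✓
All samples match this transformation.

(b) V + 5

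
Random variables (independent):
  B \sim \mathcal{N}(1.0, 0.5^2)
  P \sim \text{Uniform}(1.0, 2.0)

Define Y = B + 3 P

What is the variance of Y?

For independent RVs: Var(aX + bY) = a²Var(X) + b²Var(Y)
Var(B) = 0.25
Var(P) = 0.083333333
Var(Y) = 1²*0.25 + 3²*0.083333333
= 1*0.25 + 9*0.083333333 = 1

1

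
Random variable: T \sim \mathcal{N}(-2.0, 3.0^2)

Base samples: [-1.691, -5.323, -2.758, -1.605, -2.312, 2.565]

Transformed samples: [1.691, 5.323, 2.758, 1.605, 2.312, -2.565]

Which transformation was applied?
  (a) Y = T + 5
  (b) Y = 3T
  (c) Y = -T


Checking option (c) Y = -T:
  T = -1.691 -> Y = 1.691 ✓
  T = -5.323 -> Y = 5.323 ✓
  T = -2.758 -> Y = 2.758 ✓
All samples match this transformation.

(c) -T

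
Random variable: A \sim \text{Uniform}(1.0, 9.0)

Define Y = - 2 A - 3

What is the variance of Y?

For Y = aA + b: Var(Y) = a² * Var(A)
Var(A) = (9 - 1)^2/12 = 5.3333333
Var(Y) = (-2)² * 5.3333333 = 4 * 5.3333333 = 21.333333

21.333333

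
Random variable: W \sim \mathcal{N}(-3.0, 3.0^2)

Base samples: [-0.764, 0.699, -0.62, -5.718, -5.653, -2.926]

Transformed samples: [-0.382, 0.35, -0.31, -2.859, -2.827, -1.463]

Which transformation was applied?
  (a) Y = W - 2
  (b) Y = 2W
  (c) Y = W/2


Checking option (c) Y = W/2:
  W = -0.764 -> Y = -0.382 ✓
  W = 0.699 -> Y = 0.35 ✓
  W = -0.62 -> Y = -0.31 ✓
All samples match this transformation.

(c) W/2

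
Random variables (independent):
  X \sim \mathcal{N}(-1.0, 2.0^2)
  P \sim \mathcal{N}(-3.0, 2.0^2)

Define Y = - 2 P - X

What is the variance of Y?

For independent RVs: Var(aX + bY) = a²Var(X) + b²Var(Y)
Var(X) = 4
Var(P) = 4
Var(Y) = (-1)²*4 + (-2)²*4
= 1*4 + 4*4 = 20

20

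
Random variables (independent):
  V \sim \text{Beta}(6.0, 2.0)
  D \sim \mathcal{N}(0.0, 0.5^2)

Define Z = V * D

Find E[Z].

For independent RVs: E[XY] = E[X]*E[Y]
E[V] = 0.75
E[D] = 0
E[Z] = 0.75 * 0 = 0

0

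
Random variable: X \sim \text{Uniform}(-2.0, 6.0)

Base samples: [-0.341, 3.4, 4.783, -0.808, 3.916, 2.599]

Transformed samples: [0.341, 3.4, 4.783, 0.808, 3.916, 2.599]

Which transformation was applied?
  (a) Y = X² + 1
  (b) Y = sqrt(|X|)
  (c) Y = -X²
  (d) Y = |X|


Checking option (d) Y = |X|:
  X = -0.341 -> Y = 0.341 ✓
  X = 3.4 -> Y = 3.4 ✓
  X = 4.783 -> Y = 4.783 ✓
All samples match this transformation.

(d) |X|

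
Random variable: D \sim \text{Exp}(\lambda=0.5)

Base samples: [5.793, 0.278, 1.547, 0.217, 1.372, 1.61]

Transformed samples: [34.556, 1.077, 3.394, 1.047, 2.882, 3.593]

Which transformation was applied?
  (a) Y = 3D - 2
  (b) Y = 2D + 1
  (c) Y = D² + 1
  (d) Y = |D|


Checking option (c) Y = D² + 1:
  D = 5.793 -> Y = 34.556 ✓
  D = 0.278 -> Y = 1.077 ✓
  D = 1.547 -> Y = 3.394 ✓
All samples match this transformation.

(c) D² + 1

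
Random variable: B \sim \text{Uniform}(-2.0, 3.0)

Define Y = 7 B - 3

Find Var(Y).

For Y = aB + b: Var(Y) = a² * Var(B)
Var(B) = (3 + 2)^2/12 = 2.0833333
Var(Y) = 7² * 2.0833333 = 49 * 2.0833333 = 102.08333

102.08333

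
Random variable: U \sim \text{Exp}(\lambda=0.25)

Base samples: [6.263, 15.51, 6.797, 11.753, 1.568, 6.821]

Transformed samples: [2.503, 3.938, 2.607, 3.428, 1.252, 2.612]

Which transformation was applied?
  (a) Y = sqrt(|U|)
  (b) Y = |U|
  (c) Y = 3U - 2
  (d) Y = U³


Checking option (a) Y = sqrt(|U|):
  U = 6.263 -> Y = 2.503 ✓
  U = 15.51 -> Y = 3.938 ✓
  U = 6.797 -> Y = 2.607 ✓
All samples match this transformation.

(a) sqrt(|U|)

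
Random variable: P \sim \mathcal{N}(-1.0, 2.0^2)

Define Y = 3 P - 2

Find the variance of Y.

For Y = aP + b: Var(Y) = a² * Var(P)
Var(P) = 2.0^2 = 4
Var(Y) = 3² * 4 = 9 * 4 = 36

36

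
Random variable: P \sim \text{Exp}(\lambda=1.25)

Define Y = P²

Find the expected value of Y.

Using E[X²] = Var(X) + (E[X])²:
E[P] = 0.8
Var(P) = 1/1.25^2 = 0.64
E[P²] = 0.64 + 0.8² = 0.64 + 0.64 = 1.28

1.28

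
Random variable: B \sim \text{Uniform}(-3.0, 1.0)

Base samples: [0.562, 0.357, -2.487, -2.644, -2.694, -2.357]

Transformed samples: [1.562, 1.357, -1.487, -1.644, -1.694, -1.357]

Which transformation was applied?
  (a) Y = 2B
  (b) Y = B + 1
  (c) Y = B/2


Checking option (b) Y = B + 1:
  B = 0.562 -> Y = 1.562 ✓
  B = 0.357 -> Y = 1.357 ✓
  B = -2.487 -> Y = -1.487 ✓
All samples match this transformation.

(b) B + 1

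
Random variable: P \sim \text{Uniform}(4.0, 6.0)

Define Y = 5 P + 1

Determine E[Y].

For Y = 5P + 1:
E[Y] = 5 * E[P] + 1
E[P] = (4 + 6)/2 = 5
E[Y] = 5 * 5 + 1 = 26

26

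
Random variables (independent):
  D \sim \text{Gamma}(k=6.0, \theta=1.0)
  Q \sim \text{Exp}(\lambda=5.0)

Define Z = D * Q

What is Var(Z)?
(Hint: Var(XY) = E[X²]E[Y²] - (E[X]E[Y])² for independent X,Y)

Var(XY) = E[X²]E[Y²] - (E[X]E[Y])²
E[D] = 6, Var(D) = 6
E[Q] = 0.2, Var(Q) = 0.04
E[D²] = 6 + 6² = 42
E[Q²] = 0.04 + 0.2² = 0.08
Var(Z) = 42*0.08 - (6*0.2)²
= 3.36 - 1.44 = 1.92

1.92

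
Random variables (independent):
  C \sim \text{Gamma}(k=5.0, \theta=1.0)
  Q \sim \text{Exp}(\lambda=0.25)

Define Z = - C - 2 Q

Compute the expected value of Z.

E[Z] = -1*E[C] - 2*E[Q]
E[C] = 5
E[Q] = 4
E[Z] = -1*5 - 2*4 = -13

-13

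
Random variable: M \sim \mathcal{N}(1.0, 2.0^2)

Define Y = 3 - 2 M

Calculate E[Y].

For Y = -2M + 3:
E[Y] = -2 * E[M] + 3
E[M] = 1.0 = 1
E[Y] = -2 * 1 + 3 = 1

1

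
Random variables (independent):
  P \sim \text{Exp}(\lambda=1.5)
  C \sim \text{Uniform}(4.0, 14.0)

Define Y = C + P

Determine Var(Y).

For independent RVs: Var(aX + bY) = a²Var(X) + b²Var(Y)
Var(P) = 0.44444444
Var(C) = 8.3333333
Var(Y) = 1²*0.44444444 + 1²*8.3333333
= 1*0.44444444 + 1*8.3333333 = 8.7777778

8.7777778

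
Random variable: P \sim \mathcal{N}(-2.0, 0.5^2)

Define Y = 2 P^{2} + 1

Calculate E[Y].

E[Y] = 2*E[P²] + 1
E[P] = -2
E[P²] = Var(P) + (E[P])² = 0.25 + 4 = 4.25
E[Y] = 2*4.25 + 1 = 9.5

9.5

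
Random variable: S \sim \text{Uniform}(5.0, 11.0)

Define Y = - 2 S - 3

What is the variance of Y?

For Y = aS + b: Var(Y) = a² * Var(S)
Var(S) = (11 - 5)^2/12 = 3
Var(Y) = (-2)² * 3 = 4 * 3 = 12

12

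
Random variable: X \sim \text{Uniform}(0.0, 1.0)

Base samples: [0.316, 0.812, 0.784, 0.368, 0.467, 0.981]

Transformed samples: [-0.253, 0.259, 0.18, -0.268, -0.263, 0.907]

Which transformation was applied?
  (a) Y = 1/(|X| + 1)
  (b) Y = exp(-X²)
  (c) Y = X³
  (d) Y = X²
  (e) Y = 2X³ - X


Checking option (e) Y = 2X³ - X:
  X = 0.316 -> Y = -0.253 ✓
  X = 0.812 -> Y = 0.259 ✓
  X = 0.784 -> Y = 0.18 ✓
All samples match this transformation.

(e) 2X³ - X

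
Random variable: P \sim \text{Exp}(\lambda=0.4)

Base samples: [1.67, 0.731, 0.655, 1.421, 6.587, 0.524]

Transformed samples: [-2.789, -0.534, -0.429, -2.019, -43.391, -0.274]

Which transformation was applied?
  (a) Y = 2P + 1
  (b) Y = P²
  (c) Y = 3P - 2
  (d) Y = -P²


Checking option (d) Y = -P²:
  P = 1.67 -> Y = -2.789 ✓
  P = 0.731 -> Y = -0.534 ✓
  P = 0.655 -> Y = -0.429 ✓
All samples match this transformation.

(d) -P²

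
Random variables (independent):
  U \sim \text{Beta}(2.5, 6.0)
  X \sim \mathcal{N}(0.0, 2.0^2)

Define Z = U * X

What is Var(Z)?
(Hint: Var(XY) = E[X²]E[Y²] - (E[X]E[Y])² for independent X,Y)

Var(XY) = E[X²]E[Y²] - (E[X]E[Y])²
E[U] = 0.29411765, Var(U) = 0.021853943
E[X] = 0, Var(X) = 4
E[U²] = 0.021853943 + 0.29411765² = 0.10835913
E[X²] = 4 + 0² = 4
Var(Z) = 0.10835913*4 - (0.29411765*0)²
= 0.43343653 - 0 = 0.43343653

0.43343653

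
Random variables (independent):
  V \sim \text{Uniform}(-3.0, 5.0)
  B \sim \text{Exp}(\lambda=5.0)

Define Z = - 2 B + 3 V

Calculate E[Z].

E[Z] = 3*E[V] - 2*E[B]
E[V] = 1
E[B] = 0.2
E[Z] = 3*1 - 2*0.2 = 2.6

2.6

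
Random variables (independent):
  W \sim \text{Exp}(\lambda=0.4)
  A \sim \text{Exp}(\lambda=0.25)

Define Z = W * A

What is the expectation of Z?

For independent RVs: E[XY] = E[X]*E[Y]
E[W] = 2.5
E[A] = 4
E[Z] = 2.5 * 4 = 10

10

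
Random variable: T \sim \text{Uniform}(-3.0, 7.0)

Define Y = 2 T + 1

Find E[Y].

For Y = 2T + 1:
E[Y] = 2 * E[T] + 1
E[T] = (-3 + 7)/2 = 2
E[Y] = 2 * 2 + 1 = 5

5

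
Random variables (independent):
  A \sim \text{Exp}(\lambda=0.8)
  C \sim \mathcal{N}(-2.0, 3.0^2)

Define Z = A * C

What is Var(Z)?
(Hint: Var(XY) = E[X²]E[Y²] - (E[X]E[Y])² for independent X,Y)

Var(XY) = E[X²]E[Y²] - (E[X]E[Y])²
E[A] = 1.25, Var(A) = 1.5625
E[C] = -2, Var(C) = 9
E[A²] = 1.5625 + 1.25² = 3.125
E[C²] = 9 + (-2)² = 13
Var(Z) = 3.125*13 - (1.25*(-2))²
= 40.625 - 6.25 = 34.375

34.375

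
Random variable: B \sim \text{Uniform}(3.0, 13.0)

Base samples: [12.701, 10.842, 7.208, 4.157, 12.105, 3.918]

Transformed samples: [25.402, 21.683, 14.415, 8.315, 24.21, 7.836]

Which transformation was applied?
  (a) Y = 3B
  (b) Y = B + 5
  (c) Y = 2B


Checking option (c) Y = 2B:
  B = 12.701 -> Y = 25.402 ✓
  B = 10.842 -> Y = 21.683 ✓
  B = 7.208 -> Y = 14.415 ✓
All samples match this transformation.

(c) 2B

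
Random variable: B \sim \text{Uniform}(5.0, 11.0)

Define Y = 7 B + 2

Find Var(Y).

For Y = aB + b: Var(Y) = a² * Var(B)
Var(B) = (11 - 5)^2/12 = 3
Var(Y) = 7² * 3 = 49 * 3 = 147

147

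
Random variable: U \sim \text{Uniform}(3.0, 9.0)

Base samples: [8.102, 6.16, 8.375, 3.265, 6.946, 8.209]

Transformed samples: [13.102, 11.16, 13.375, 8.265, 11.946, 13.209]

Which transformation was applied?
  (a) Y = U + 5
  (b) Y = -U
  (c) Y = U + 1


Checking option (a) Y = U + 5:
  U = 8.102 -> Y = 13.102 ✓
  U = 6.16 -> Y = 11.16 ✓
  U = 8.375 -> Y = 13.375 ✓
All samples match this transformation.

(a) U + 5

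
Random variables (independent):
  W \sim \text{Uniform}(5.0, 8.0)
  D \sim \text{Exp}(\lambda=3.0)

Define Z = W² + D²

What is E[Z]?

E[Z] = E[W²] + E[D²]
E[W²] = Var(W) + E[W]² = 0.75 + 42.25 = 43
E[D²] = Var(D) + E[D]² = 0.11111111 + 0.11111111 = 0.22222222
E[Z] = 43 + 0.22222222 = 43.222222

43.222222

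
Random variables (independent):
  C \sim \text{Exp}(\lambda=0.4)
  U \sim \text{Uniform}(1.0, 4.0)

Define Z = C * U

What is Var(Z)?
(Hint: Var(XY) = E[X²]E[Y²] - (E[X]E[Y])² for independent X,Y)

Var(XY) = E[X²]E[Y²] - (E[X]E[Y])²
E[C] = 2.5, Var(C) = 6.25
E[U] = 2.5, Var(U) = 0.75
E[C²] = 6.25 + 2.5² = 12.5
E[U²] = 0.75 + 2.5² = 7
Var(Z) = 12.5*7 - (2.5*2.5)²
= 87.5 - 39.0625 = 48.4375

48.4375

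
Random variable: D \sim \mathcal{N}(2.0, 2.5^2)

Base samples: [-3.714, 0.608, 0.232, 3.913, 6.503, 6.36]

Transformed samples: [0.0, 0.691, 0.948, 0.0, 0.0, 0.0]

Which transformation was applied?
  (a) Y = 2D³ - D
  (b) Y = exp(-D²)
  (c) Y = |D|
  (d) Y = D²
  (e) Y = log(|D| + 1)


Checking option (b) Y = exp(-D²):
  D = -3.714 -> Y = 0.0 ✓
  D = 0.608 -> Y = 0.691 ✓
  D = 0.232 -> Y = 0.948 ✓
All samples match this transformation.

(b) exp(-D²)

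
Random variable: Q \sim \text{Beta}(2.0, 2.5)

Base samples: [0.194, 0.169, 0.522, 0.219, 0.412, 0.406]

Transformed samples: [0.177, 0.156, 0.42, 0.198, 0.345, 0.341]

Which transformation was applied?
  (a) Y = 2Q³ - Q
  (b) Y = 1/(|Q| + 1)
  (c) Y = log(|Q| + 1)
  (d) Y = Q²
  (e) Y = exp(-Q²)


Checking option (c) Y = log(|Q| + 1):
  Q = 0.194 -> Y = 0.177 ✓
  Q = 0.169 -> Y = 0.156 ✓
  Q = 0.522 -> Y = 0.42 ✓
All samples match this transformation.

(c) log(|Q| + 1)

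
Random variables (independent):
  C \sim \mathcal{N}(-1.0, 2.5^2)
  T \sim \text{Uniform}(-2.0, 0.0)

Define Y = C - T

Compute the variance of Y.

For independent RVs: Var(aX + bY) = a²Var(X) + b²Var(Y)
Var(C) = 6.25
Var(T) = 0.33333333
Var(Y) = 1²*6.25 + (-1)²*0.33333333
= 1*6.25 + 1*0.33333333 = 6.5833333

6.5833333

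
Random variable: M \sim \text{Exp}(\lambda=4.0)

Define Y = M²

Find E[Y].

E[M²] = Var(M) + (E[M])² = 0.0625 + 0.0625 = 0.125

0.125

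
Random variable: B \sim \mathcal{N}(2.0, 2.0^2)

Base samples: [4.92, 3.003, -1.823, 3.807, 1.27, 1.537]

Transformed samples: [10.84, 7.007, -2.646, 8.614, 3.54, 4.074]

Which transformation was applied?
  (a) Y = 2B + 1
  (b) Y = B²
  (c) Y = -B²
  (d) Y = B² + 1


Checking option (a) Y = 2B + 1:
  B = 4.92 -> Y = 10.84 ✓
  B = 3.003 -> Y = 7.007 ✓
  B = -1.823 -> Y = -2.646 ✓
All samples match this transformation.

(a) 2B + 1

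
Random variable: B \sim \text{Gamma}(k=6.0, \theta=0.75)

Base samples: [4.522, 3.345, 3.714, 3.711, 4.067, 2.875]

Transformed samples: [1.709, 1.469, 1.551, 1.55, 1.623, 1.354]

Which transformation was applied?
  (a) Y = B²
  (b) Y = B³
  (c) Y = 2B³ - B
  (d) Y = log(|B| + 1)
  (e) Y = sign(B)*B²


Checking option (d) Y = log(|B| + 1):
  B = 4.522 -> Y = 1.709 ✓
  B = 3.345 -> Y = 1.469 ✓
  B = 3.714 -> Y = 1.551 ✓
All samples match this transformation.

(d) log(|B| + 1)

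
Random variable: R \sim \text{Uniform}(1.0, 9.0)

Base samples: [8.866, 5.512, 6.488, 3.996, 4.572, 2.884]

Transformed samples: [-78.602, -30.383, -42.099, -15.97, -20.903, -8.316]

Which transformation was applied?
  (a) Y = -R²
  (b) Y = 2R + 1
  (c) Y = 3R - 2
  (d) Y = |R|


Checking option (a) Y = -R²:
  R = 8.866 -> Y = -78.602 ✓
  R = 5.512 -> Y = -30.383 ✓
  R = 6.488 -> Y = -42.099 ✓
All samples match this transformation.

(a) -R²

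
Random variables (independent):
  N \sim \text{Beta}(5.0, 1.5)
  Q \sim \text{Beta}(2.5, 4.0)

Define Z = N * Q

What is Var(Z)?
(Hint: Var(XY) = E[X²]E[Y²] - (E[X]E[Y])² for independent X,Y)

Var(XY) = E[X²]E[Y²] - (E[X]E[Y])²
E[N] = 0.76923077, Var(N) = 0.023668639
E[Q] = 0.38461538, Var(Q) = 0.031558185
E[N²] = 0.023668639 + 0.76923077² = 0.61538462
E[Q²] = 0.031558185 + 0.38461538² = 0.17948718
Var(Z) = 0.61538462*0.17948718 - (0.76923077*0.38461538)²
= 0.11045365 - 0.087531949 = 0.0229217

0.0229217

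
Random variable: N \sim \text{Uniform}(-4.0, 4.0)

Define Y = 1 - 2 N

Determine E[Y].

For Y = -2N + 1:
E[Y] = -2 * E[N] + 1
E[N] = (-4 + 4)/2 = 0
E[Y] = -2 * 0 + 1 = 1

1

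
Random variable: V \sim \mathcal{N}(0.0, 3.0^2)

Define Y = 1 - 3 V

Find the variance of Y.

For Y = aV + b: Var(Y) = a² * Var(V)
Var(V) = 3.0^2 = 9
Var(Y) = (-3)² * 9 = 9 * 9 = 81

81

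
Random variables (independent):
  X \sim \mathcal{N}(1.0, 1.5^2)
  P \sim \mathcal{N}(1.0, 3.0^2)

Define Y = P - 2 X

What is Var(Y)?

For independent RVs: Var(aX + bY) = a²Var(X) + b²Var(Y)
Var(X) = 2.25
Var(P) = 9
Var(Y) = (-2)²*2.25 + 1²*9
= 4*2.25 + 1*9 = 18

18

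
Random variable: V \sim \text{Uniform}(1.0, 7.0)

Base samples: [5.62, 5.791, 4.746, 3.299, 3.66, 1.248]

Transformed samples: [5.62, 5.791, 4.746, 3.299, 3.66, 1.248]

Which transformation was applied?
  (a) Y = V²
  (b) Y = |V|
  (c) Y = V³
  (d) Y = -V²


Checking option (b) Y = |V|:
  V = 5.62 -> Y = 5.62 ✓
  V = 5.791 -> Y = 5.791 ✓
  V = 4.746 -> Y = 4.746 ✓
All samples match this transformation.

(b) |V|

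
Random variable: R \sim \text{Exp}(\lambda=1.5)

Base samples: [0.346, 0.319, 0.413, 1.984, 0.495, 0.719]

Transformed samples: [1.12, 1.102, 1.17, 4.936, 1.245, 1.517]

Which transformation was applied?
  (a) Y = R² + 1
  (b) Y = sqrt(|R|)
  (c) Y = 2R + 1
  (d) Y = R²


Checking option (a) Y = R² + 1:
  R = 0.346 -> Y = 1.12 ✓
  R = 0.319 -> Y = 1.102 ✓
  R = 0.413 -> Y = 1.17 ✓
All samples match this transformation.

(a) R² + 1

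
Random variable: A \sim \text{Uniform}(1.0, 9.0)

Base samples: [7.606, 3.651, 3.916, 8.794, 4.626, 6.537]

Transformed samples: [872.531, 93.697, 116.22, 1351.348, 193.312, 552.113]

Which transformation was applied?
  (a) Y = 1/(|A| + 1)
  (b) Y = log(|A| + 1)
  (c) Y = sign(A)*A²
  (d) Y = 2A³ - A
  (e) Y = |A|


Checking option (d) Y = 2A³ - A:
  A = 7.606 -> Y = 872.531 ✓
  A = 3.651 -> Y = 93.697 ✓
  A = 3.916 -> Y = 116.22 ✓
All samples match this transformation.

(d) 2A³ - A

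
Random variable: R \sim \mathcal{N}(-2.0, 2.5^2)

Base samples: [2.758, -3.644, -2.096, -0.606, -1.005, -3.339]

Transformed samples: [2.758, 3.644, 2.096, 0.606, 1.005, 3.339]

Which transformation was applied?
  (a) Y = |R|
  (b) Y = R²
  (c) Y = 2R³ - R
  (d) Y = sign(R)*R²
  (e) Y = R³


Checking option (a) Y = |R|:
  R = 2.758 -> Y = 2.758 ✓
  R = -3.644 -> Y = 3.644 ✓
  R = -2.096 -> Y = 2.096 ✓
All samples match this transformation.

(a) |R|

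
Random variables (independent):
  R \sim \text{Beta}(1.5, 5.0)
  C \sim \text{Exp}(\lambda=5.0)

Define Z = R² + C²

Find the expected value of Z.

E[Z] = E[R²] + E[C²]
E[R²] = Var(R) + E[R]² = 0.023668639 + 0.053254438 = 0.076923077
E[C²] = Var(C) + E[C]² = 0.04 + 0.04 = 0.08
E[Z] = 0.076923077 + 0.08 = 0.15692308

0.15692308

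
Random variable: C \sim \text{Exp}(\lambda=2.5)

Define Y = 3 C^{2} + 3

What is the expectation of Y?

E[Y] = 3*E[C²] + 3
E[C] = 0.4
E[C²] = Var(C) + (E[C])² = 0.16 + 0.16 = 0.32
E[Y] = 3*0.32 + 3 = 3.96

3.96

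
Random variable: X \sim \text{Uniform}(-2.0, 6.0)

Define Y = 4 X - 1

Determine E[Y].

For Y = 4X - 1:
E[Y] = 4 * E[X] - 1
E[X] = (-2 + 6)/2 = 2
E[Y] = 4 * 2 - 1 = 7

7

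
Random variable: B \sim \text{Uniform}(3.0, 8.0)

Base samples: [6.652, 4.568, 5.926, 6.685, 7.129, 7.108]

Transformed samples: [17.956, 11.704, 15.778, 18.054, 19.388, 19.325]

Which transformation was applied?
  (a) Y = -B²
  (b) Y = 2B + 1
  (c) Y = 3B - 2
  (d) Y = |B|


Checking option (c) Y = 3B - 2:
  B = 6.652 -> Y = 17.956 ✓
  B = 4.568 -> Y = 11.704 ✓
  B = 5.926 -> Y = 15.778 ✓
All samples match this transformation.

(c) 3B - 2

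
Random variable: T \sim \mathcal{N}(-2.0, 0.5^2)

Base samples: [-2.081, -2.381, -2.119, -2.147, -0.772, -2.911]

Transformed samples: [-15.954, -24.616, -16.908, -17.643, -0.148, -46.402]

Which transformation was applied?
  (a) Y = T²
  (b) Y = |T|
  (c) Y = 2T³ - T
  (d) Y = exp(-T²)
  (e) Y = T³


Checking option (c) Y = 2T³ - T:
  T = -2.081 -> Y = -15.954 ✓
  T = -2.381 -> Y = -24.616 ✓
  T = -2.119 -> Y = -16.908 ✓
All samples match this transformation.

(c) 2T³ - T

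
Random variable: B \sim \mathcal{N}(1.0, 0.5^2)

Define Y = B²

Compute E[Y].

Using E[X²] = Var(X) + (E[X])²:
E[B] = 1
Var(B) = 0.5^2 = 0.25
E[B²] = 0.25 + 1² = 0.25 + 1 = 1.25

1.25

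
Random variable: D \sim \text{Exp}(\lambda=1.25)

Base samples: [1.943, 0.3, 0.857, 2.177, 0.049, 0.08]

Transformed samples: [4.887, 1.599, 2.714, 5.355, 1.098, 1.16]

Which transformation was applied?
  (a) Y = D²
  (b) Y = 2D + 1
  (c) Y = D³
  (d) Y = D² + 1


Checking option (b) Y = 2D + 1:
  D = 1.943 -> Y = 4.887 ✓
  D = 0.3 -> Y = 1.599 ✓
  D = 0.857 -> Y = 2.714 ✓
All samples match this transformation.

(b) 2D + 1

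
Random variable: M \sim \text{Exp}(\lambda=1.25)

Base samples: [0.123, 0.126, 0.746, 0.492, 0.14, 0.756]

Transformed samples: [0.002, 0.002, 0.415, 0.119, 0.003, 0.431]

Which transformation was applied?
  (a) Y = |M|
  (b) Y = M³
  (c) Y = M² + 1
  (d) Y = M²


Checking option (b) Y = M³:
  M = 0.123 -> Y = 0.002 ✓
  M = 0.126 -> Y = 0.002 ✓
  M = 0.746 -> Y = 0.415 ✓
All samples match this transformation.

(b) M³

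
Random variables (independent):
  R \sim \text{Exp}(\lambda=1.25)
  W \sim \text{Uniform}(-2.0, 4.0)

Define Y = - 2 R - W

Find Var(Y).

For independent RVs: Var(aX + bY) = a²Var(X) + b²Var(Y)
Var(R) = 0.64
Var(W) = 3
Var(Y) = (-2)²*0.64 + (-1)²*3
= 4*0.64 + 1*3 = 5.56

5.56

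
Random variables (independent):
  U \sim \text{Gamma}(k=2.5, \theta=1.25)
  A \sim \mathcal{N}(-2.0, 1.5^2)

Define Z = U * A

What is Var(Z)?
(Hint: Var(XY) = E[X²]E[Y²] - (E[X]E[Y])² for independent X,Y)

Var(XY) = E[X²]E[Y²] - (E[X]E[Y])²
E[U] = 3.125, Var(U) = 3.90625
E[A] = -2, Var(A) = 2.25
E[U²] = 3.90625 + 3.125² = 13.671875
E[A²] = 2.25 + (-2)² = 6.25
Var(Z) = 13.671875*6.25 - (3.125*(-2))²
= 85.449219 - 39.0625 = 46.386719

46.386719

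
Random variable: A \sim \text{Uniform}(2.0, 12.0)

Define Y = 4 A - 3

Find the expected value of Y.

For Y = 4A - 3:
E[Y] = 4 * E[A] - 3
E[A] = (2 + 12)/2 = 7
E[Y] = 4 * 7 - 3 = 25

25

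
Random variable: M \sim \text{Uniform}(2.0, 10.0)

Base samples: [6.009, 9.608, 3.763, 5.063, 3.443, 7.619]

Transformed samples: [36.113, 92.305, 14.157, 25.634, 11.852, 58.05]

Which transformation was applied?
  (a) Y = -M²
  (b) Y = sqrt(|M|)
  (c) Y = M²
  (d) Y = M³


Checking option (c) Y = M²:
  M = 6.009 -> Y = 36.113 ✓
  M = 9.608 -> Y = 92.305 ✓
  M = 3.763 -> Y = 14.157 ✓
All samples match this transformation.

(c) M²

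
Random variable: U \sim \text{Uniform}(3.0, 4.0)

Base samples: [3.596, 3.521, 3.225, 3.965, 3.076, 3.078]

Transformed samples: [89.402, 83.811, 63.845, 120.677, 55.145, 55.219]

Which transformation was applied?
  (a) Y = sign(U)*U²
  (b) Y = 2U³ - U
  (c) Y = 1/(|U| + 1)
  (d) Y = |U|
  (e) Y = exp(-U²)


Checking option (b) Y = 2U³ - U:
  U = 3.596 -> Y = 89.402 ✓
  U = 3.521 -> Y = 83.811 ✓
  U = 3.225 -> Y = 63.845 ✓
All samples match this transformation.

(b) 2U³ - U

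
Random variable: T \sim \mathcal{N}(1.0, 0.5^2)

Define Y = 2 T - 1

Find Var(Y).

For Y = aT + b: Var(Y) = a² * Var(T)
Var(T) = 0.5^2 = 0.25
Var(Y) = 2² * 0.25 = 4 * 0.25 = 1

1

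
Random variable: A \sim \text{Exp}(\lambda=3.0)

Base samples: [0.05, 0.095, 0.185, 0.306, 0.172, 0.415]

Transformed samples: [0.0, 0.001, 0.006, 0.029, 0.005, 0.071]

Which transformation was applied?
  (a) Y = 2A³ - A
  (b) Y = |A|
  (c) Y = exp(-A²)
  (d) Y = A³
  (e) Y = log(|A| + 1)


Checking option (d) Y = A³:
  A = 0.05 -> Y = 0.0 ✓
  A = 0.095 -> Y = 0.001 ✓
  A = 0.185 -> Y = 0.006 ✓
All samples match this transformation.

(d) A³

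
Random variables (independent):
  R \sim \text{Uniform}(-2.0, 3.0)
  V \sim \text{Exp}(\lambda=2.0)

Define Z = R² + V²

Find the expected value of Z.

E[Z] = E[R²] + E[V²]
E[R²] = Var(R) + E[R]² = 2.0833333 + 0.25 = 2.3333333
E[V²] = Var(V) + E[V]² = 0.25 + 0.25 = 0.5
E[Z] = 2.3333333 + 0.5 = 2.8333333

2.8333333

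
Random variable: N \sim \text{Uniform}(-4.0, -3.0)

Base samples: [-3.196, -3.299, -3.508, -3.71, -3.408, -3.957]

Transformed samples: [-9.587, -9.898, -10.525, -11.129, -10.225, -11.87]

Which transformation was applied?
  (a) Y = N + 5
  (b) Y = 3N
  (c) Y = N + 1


Checking option (b) Y = 3N:
  N = -3.196 -> Y = -9.587 ✓
  N = -3.299 -> Y = -9.898 ✓
  N = -3.508 -> Y = -10.525 ✓
All samples match this transformation.

(b) 3N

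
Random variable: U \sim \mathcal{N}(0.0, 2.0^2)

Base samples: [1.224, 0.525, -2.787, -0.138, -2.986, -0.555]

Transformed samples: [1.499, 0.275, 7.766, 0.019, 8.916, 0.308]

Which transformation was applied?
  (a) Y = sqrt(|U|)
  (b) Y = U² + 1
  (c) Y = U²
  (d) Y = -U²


Checking option (c) Y = U²:
  U = 1.224 -> Y = 1.499 ✓
  U = 0.525 -> Y = 0.275 ✓
  U = -2.787 -> Y = 7.766 ✓
All samples match this transformation.

(c) U²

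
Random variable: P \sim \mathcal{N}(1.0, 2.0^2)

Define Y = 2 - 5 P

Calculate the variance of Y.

For Y = aP + b: Var(Y) = a² * Var(P)
Var(P) = 2.0^2 = 4
Var(Y) = (-5)² * 4 = 25 * 4 = 100

100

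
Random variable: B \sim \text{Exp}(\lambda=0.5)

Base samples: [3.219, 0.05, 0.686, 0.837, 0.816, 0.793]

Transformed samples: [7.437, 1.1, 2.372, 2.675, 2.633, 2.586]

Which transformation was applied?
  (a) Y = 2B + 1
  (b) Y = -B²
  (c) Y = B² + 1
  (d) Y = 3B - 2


Checking option (a) Y = 2B + 1:
  B = 3.219 -> Y = 7.437 ✓
  B = 0.05 -> Y = 1.1 ✓
  B = 0.686 -> Y = 2.372 ✓
All samples match this transformation.

(a) 2B + 1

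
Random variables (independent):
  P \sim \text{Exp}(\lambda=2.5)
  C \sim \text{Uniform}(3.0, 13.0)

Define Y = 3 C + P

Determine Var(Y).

For independent RVs: Var(aX + bY) = a²Var(X) + b²Var(Y)
Var(P) = 0.16
Var(C) = 8.3333333
Var(Y) = 1²*0.16 + 3²*8.3333333
= 1*0.16 + 9*8.3333333 = 75.16

75.16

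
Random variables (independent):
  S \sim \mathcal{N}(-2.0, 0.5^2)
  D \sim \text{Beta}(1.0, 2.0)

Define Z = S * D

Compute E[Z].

For independent RVs: E[XY] = E[X]*E[Y]
E[S] = -2
E[D] = 0.33333333
E[Z] = -2 * 0.33333333 = -0.66666667

-0.66666667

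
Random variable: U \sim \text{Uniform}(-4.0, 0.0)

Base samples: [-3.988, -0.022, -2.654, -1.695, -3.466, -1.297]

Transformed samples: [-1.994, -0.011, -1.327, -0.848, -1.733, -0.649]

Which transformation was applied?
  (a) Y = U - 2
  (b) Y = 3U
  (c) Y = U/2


Checking option (c) Y = U/2:
  U = -3.988 -> Y = -1.994 ✓
  U = -0.022 -> Y = -0.011 ✓
  U = -2.654 -> Y = -1.327 ✓
All samples match this transformation.

(c) U/2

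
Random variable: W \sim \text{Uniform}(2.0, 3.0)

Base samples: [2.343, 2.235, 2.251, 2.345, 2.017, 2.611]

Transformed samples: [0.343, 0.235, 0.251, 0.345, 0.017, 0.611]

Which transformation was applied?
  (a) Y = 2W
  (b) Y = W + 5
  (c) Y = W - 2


Checking option (c) Y = W - 2:
  W = 2.343 -> Y = 0.343 ✓
  W = 2.235 -> Y = 0.235 ✓
  W = 2.251 -> Y = 0.251 ✓
All samples match this transformation.

(c) W - 2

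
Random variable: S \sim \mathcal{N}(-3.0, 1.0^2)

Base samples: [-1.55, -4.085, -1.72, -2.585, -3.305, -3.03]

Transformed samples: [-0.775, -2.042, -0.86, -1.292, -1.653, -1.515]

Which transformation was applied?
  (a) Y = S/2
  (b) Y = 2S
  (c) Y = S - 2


Checking option (a) Y = S/2:
  S = -1.55 -> Y = -0.775 ✓
  S = -4.085 -> Y = -2.042 ✓
  S = -1.72 -> Y = -0.86 ✓
All samples match this transformation.

(a) S/2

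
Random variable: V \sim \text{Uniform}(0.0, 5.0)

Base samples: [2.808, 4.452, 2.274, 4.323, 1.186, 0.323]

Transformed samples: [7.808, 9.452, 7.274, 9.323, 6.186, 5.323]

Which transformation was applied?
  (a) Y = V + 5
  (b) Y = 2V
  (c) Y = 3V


Checking option (a) Y = V + 5:
  V = 2.808 -> Y = 7.808 ✓
  V = 4.452 -> Y = 9.452 ✓
  V = 2.274 -> Y = 7.274 ✓
All samples match this transformation.

(a) V + 5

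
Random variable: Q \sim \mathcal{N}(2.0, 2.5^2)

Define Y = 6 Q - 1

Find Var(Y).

For Y = aQ + b: Var(Y) = a² * Var(Q)
Var(Q) = 2.5^2 = 6.25
Var(Y) = 6² * 6.25 = 36 * 6.25 = 225

225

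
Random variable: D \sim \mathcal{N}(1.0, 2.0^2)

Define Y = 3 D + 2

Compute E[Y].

For Y = 3D + 2:
E[Y] = 3 * E[D] + 2
E[D] = 1.0 = 1
E[Y] = 3 * 1 + 2 = 5

5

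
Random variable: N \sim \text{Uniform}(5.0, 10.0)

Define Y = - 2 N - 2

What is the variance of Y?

For Y = aN + b: Var(Y) = a² * Var(N)
Var(N) = (10 - 5)^2/12 = 2.0833333
Var(Y) = (-2)² * 2.0833333 = 4 * 2.0833333 = 8.3333333

8.3333333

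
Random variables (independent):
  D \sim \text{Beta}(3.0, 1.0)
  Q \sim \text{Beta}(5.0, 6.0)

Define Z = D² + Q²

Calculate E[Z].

E[Z] = E[D²] + E[Q²]
E[D²] = Var(D) + E[D]² = 0.0375 + 0.5625 = 0.6
E[Q²] = Var(Q) + E[Q]² = 0.020661157 + 0.20661157 = 0.22727273
E[Z] = 0.6 + 0.22727273 = 0.82727273

0.82727273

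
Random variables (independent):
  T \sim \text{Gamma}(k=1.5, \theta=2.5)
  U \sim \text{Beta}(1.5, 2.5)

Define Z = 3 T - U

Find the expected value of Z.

E[Z] = 3*E[T] - 1*E[U]
E[T] = 3.75
E[U] = 0.375
E[Z] = 3*3.75 - 1*0.375 = 10.875

10.875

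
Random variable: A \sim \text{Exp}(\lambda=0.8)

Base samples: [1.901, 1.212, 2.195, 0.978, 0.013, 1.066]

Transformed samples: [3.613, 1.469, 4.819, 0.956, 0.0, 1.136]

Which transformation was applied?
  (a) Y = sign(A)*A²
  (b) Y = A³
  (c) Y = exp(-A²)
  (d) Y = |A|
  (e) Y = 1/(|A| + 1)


Checking option (a) Y = sign(A)*A²:
  A = 1.901 -> Y = 3.613 ✓
  A = 1.212 -> Y = 1.469 ✓
  A = 2.195 -> Y = 4.819 ✓
All samples match this transformation.

(a) sign(A)*A²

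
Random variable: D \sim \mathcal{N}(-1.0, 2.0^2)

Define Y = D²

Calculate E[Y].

Using E[X²] = Var(X) + (E[X])²:
E[D] = -1
Var(D) = 2.0^2 = 4
E[D²] = 4 + (-1)² = 4 + 1 = 5

5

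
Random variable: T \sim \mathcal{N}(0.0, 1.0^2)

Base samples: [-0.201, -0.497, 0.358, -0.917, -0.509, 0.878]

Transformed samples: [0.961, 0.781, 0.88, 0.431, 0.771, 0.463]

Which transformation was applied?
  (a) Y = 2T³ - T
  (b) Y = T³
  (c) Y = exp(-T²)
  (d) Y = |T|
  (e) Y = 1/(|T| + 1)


Checking option (c) Y = exp(-T²):
  T = -0.201 -> Y = 0.961 ✓
  T = -0.497 -> Y = 0.781 ✓
  T = 0.358 -> Y = 0.88 ✓
All samples match this transformation.

(c) exp(-T²)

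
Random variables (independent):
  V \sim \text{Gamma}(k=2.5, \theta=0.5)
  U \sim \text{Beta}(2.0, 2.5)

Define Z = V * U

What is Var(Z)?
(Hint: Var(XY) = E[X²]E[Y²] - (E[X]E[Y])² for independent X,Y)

Var(XY) = E[X²]E[Y²] - (E[X]E[Y])²
E[V] = 1.25, Var(V) = 0.625
E[U] = 0.44444444, Var(U) = 0.044893378
E[V²] = 0.625 + 1.25² = 2.1875
E[U²] = 0.044893378 + 0.44444444² = 0.24242424
Var(Z) = 2.1875*0.24242424 - (1.25*0.44444444)²
= 0.53030303 - 0.30864198 = 0.22166105

0.22166105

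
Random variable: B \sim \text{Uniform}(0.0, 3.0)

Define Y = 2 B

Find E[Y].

For Y = 2B:
E[Y] = 2 * E[B]
E[B] = (0 + 3)/2 = 1.5
E[Y] = 2 * 1.5 = 3

3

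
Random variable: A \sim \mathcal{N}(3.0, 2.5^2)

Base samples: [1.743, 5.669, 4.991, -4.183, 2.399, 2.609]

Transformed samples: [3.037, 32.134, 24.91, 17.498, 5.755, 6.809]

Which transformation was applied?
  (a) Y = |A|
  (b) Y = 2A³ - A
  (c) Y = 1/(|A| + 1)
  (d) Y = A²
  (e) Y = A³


Checking option (d) Y = A²:
  A = 1.743 -> Y = 3.037 ✓
  A = 5.669 -> Y = 32.134 ✓
  A = 4.991 -> Y = 24.91 ✓
All samples match this transformation.

(d) A²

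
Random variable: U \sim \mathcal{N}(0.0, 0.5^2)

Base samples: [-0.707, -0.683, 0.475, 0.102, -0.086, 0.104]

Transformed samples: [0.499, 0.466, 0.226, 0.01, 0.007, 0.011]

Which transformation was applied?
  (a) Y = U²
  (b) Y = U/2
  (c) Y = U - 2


Checking option (a) Y = U²:
  U = -0.707 -> Y = 0.499 ✓
  U = -0.683 -> Y = 0.466 ✓
  U = 0.475 -> Y = 0.226 ✓
All samples match this transformation.

(a) U²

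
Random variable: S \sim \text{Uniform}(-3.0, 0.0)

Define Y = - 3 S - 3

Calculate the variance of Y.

For Y = aS + b: Var(Y) = a² * Var(S)
Var(S) = (0 + 3)^2/12 = 0.75
Var(Y) = (-3)² * 0.75 = 9 * 0.75 = 6.75

6.75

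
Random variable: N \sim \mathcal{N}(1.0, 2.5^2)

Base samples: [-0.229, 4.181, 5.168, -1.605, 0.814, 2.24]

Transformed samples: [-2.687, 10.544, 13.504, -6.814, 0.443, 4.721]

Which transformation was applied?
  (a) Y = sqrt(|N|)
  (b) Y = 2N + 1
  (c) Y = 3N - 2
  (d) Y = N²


Checking option (c) Y = 3N - 2:
  N = -0.229 -> Y = -2.687 ✓
  N = 4.181 -> Y = 10.544 ✓
  N = 5.168 -> Y = 13.504 ✓
All samples match this transformation.

(c) 3N - 2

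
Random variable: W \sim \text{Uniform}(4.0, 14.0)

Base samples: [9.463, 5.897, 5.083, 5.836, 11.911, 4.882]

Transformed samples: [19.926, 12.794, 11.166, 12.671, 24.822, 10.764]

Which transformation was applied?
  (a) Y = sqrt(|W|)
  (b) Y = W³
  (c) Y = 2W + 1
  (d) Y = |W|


Checking option (c) Y = 2W + 1:
  W = 9.463 -> Y = 19.926 ✓
  W = 5.897 -> Y = 12.794 ✓
  W = 5.083 -> Y = 11.166 ✓
All samples match this transformation.

(c) 2W + 1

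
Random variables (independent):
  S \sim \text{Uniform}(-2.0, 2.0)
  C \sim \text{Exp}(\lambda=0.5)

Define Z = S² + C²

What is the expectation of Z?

E[Z] = E[S²] + E[C²]
E[S²] = Var(S) + E[S]² = 1.3333333 + 0 = 1.3333333
E[C²] = Var(C) + E[C]² = 4 + 4 = 8
E[Z] = 1.3333333 + 8 = 9.3333333

9.3333333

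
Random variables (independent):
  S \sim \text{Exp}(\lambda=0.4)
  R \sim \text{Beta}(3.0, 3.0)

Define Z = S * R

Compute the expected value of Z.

For independent RVs: E[XY] = E[X]*E[Y]
E[S] = 2.5
E[R] = 0.5
E[Z] = 2.5 * 0.5 = 1.25

1.25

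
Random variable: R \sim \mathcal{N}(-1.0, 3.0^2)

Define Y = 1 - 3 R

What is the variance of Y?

For Y = aR + b: Var(Y) = a² * Var(R)
Var(R) = 3.0^2 = 9
Var(Y) = (-3)² * 9 = 9 * 9 = 81

81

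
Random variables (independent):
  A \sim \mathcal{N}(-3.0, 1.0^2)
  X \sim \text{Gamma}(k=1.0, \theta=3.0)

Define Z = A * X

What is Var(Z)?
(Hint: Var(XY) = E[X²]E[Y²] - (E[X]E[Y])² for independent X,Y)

Var(XY) = E[X²]E[Y²] - (E[X]E[Y])²
E[A] = -3, Var(A) = 1
E[X] = 3, Var(X) = 9
E[A²] = 1 + (-3)² = 10
E[X²] = 9 + 3² = 18
Var(Z) = 10*18 - (-3*3)²
= 180 - 81 = 99

99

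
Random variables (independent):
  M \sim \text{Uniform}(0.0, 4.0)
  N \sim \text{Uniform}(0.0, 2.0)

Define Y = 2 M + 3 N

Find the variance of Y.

For independent RVs: Var(aX + bY) = a²Var(X) + b²Var(Y)
Var(M) = 1.3333333
Var(N) = 0.33333333
Var(Y) = 2²*1.3333333 + 3²*0.33333333
= 4*1.3333333 + 9*0.33333333 = 8.3333333

8.3333333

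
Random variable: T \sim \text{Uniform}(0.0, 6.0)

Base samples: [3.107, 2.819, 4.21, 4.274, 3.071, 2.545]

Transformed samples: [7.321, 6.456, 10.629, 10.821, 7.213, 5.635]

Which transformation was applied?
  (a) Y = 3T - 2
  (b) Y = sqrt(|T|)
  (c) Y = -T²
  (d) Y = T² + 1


Checking option (a) Y = 3T - 2:
  T = 3.107 -> Y = 7.321 ✓
  T = 2.819 -> Y = 6.456 ✓
  T = 4.21 -> Y = 10.629 ✓
All samples match this transformation.

(a) 3T - 2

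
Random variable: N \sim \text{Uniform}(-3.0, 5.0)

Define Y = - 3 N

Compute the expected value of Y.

For Y = -3N:
E[Y] = -3 * E[N]
E[N] = (-3 + 5)/2 = 1
E[Y] = -3 * 1 = -3

-3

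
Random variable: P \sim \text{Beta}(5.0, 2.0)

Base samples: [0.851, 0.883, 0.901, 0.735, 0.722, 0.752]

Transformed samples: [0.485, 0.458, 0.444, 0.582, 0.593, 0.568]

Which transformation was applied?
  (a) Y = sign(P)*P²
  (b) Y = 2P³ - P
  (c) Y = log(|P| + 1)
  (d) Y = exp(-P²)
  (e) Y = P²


Checking option (d) Y = exp(-P²):
  P = 0.851 -> Y = 0.485 ✓
  P = 0.883 -> Y = 0.458 ✓
  P = 0.901 -> Y = 0.444 ✓
All samples match this transformation.

(d) exp(-P²)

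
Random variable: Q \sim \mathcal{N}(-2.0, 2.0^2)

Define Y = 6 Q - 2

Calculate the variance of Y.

For Y = aQ + b: Var(Y) = a² * Var(Q)
Var(Q) = 2.0^2 = 4
Var(Y) = 6² * 4 = 36 * 4 = 144

144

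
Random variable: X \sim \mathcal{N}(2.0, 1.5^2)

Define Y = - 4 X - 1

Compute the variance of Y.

For Y = aX + b: Var(Y) = a² * Var(X)
Var(X) = 1.5^2 = 2.25
Var(Y) = (-4)² * 2.25 = 16 * 2.25 = 36

36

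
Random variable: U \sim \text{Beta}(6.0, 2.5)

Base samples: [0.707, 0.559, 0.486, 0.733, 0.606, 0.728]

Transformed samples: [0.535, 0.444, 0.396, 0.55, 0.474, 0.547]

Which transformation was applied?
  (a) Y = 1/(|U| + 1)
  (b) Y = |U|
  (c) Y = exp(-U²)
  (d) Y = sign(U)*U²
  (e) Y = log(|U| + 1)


Checking option (e) Y = log(|U| + 1):
  U = 0.707 -> Y = 0.535 ✓
  U = 0.559 -> Y = 0.444 ✓
  U = 0.486 -> Y = 0.396 ✓
All samples match this transformation.

(e) log(|U| + 1)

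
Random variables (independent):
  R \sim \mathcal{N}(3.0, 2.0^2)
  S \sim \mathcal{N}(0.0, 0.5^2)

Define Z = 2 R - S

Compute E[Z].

E[Z] = 2*E[R] - 1*E[S]
E[R] = 3
E[S] = 0
E[Z] = 2*3 - 1*0 = 6

6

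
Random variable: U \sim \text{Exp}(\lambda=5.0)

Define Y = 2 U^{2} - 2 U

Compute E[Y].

E[Y] = 2*E[U²] - 2*E[U]
E[U] = 0.2
E[U²] = Var(U) + (E[U])² = 0.04 + 0.04 = 0.08
E[Y] = 2*0.08 - 2*0.2 = -0.24

-0.24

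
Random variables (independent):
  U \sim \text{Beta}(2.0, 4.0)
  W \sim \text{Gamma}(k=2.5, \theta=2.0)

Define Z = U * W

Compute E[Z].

For independent RVs: E[XY] = E[X]*E[Y]
E[U] = 0.33333333
E[W] = 5
E[Z] = 0.33333333 * 5 = 1.6666667

1.6666667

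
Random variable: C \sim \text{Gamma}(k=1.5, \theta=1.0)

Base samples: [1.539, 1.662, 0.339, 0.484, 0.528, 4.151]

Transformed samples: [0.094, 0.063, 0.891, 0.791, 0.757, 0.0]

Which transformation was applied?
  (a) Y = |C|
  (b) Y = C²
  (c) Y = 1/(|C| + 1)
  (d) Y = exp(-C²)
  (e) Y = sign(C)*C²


Checking option (d) Y = exp(-C²):
  C = 1.539 -> Y = 0.094 ✓
  C = 1.662 -> Y = 0.063 ✓
  C = 0.339 -> Y = 0.891 ✓
All samples match this transformation.

(d) exp(-C²)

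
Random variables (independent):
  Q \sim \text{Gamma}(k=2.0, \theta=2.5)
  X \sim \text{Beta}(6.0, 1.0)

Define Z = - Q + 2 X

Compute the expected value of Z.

E[Z] = -1*E[Q] + 2*E[X]
E[Q] = 5
E[X] = 0.85714286
E[Z] = -1*5 + 2*0.85714286 = -3.2857143

-3.2857143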